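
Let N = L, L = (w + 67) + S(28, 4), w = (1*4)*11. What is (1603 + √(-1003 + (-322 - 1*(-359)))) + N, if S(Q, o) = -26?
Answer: 1688 + I*√966 ≈ 1688.0 + 31.081*I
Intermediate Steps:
w = 44 (w = 4*11 = 44)
L = 85 (L = (44 + 67) - 26 = 111 - 26 = 85)
N = 85
(1603 + √(-1003 + (-322 - 1*(-359)))) + N = (1603 + √(-1003 + (-322 - 1*(-359)))) + 85 = (1603 + √(-1003 + (-322 + 359))) + 85 = (1603 + √(-1003 + 37)) + 85 = (1603 + √(-966)) + 85 = (1603 + I*√966) + 85 = 1688 + I*√966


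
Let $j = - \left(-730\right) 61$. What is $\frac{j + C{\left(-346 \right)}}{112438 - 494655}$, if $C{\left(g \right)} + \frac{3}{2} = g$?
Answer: $- \frac{88365}{764434} \approx -0.1156$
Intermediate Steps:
$j = 44530$ ($j = \left(-1\right) \left(-44530\right) = 44530$)
$C{\left(g \right)} = - \frac{3}{2} + g$
$\frac{j + C{\left(-346 \right)}}{112438 - 494655} = \frac{44530 - \frac{695}{2}}{112438 - 494655} = \frac{44530 - \frac{695}{2}}{-382217} = \frac{88365}{2} \left(- \frac{1}{382217}\right) = - \frac{88365}{764434}$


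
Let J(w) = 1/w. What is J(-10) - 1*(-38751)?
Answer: 387509/10 ≈ 38751.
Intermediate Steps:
J(-10) - 1*(-38751) = 1/(-10) - 1*(-38751) = -1/10 + 38751 = 387509/10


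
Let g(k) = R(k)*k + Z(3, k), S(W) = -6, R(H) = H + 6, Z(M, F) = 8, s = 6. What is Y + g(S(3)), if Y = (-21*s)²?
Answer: 15884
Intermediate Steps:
R(H) = 6 + H
g(k) = 8 + k*(6 + k) (g(k) = (6 + k)*k + 8 = k*(6 + k) + 8 = 8 + k*(6 + k))
Y = 15876 (Y = (-21*6)² = (-1*126)² = (-126)² = 15876)
Y + g(S(3)) = 15876 + (8 - 6*(6 - 6)) = 15876 + (8 - 6*0) = 15876 + (8 + 0) = 15876 + 8 = 15884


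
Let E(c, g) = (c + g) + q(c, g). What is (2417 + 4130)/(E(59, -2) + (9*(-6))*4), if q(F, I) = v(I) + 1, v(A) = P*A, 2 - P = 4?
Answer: -6547/154 ≈ -42.513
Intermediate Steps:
P = -2 (P = 2 - 1*4 = 2 - 4 = -2)
v(A) = -2*A
q(F, I) = 1 - 2*I (q(F, I) = -2*I + 1 = 1 - 2*I)
E(c, g) = 1 + c - g (E(c, g) = (c + g) + (1 - 2*g) = 1 + c - g)
(2417 + 4130)/(E(59, -2) + (9*(-6))*4) = (2417 + 4130)/((1 + 59 - 1*(-2)) + (9*(-6))*4) = 6547/((1 + 59 + 2) - 54*4) = 6547/(62 - 216) = 6547/(-154) = 6547*(-1/154) = -6547/154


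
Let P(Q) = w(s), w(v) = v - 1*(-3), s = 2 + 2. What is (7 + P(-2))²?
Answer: 196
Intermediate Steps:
s = 4
w(v) = 3 + v (w(v) = v + 3 = 3 + v)
P(Q) = 7 (P(Q) = 3 + 4 = 7)
(7 + P(-2))² = (7 + 7)² = 14² = 196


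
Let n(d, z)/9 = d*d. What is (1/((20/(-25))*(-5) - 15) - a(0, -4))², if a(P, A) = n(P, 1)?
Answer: 1/121 ≈ 0.0082645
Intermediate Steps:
n(d, z) = 9*d² (n(d, z) = 9*(d*d) = 9*d²)
a(P, A) = 9*P²
(1/((20/(-25))*(-5) - 15) - a(0, -4))² = (1/((20/(-25))*(-5) - 15) - 9*0²)² = (1/((20*(-1/25))*(-5) - 15) - 9*0)² = (1/(-⅘*(-5) - 15) - 1*0)² = (1/(4 - 15) + 0)² = (1/(-11) + 0)² = (-1/11 + 0)² = (-1/11)² = 1/121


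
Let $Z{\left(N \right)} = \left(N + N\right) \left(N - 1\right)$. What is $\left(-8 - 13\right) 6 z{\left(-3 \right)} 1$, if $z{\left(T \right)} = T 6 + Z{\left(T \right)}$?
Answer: $-756$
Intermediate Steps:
$Z{\left(N \right)} = 2 N \left(-1 + N\right)$
$z{\left(T \right)} = 6 T + 2 T \left(-1 + T\right)$ ($z{\left(T \right)} = T 6 + 2 T \left(-1 + T\right) = 6 T + 2 T \left(-1 + T\right)$)
$\left(-8 - 13\right) 6 z{\left(-3 \right)} 1 = \left(-8 - 13\right) 6 \cdot 2 \left(-3\right) \left(2 - 3\right) 1 = - 21 \cdot 6 \cdot 2 \left(-3\right) \left(-1\right) 1 = - 21 \cdot 6 \cdot 6 \cdot 1 = - 21 \cdot 36 \cdot 1 = \left(-21\right) 36 = -756$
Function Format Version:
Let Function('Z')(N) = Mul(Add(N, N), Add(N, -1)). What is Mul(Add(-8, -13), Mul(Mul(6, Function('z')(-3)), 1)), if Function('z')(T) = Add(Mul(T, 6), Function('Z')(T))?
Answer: -756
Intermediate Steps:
Function('Z')(N) = Mul(2, N, Add(-1, N)) (Function('Z')(N) = Mul(Mul(2, N), Add(-1, N)) = Mul(2, N, Add(-1, N)))
Function('z')(T) = Add(Mul(6, T), Mul(2, T, Add(-1, T))) (Function('z')(T) = Add(Mul(T, 6), Mul(2, T, Add(-1, T))) = Add(Mul(6, T), Mul(2, T, Add(-1, T))))
Mul(Add(-8, -13), Mul(Mul(6, Function('z')(-3)), 1)) = Mul(Add(-8, -13), Mul(Mul(6, Mul(2, -3, Add(2, -3))), 1)) = Mul(-21, Mul(Mul(6, Mul(2, -3, -1)), 1)) = Mul(-21, Mul(Mul(6, 6), 1)) = Mul(-21, Mul(36, 1)) = Mul(-21, 36) = -756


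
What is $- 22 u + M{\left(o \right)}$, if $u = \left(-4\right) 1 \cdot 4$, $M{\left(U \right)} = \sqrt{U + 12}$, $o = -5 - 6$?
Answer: $353$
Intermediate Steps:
$o = -11$ ($o = -5 - 6 = -11$)
$M{\left(U \right)} = \sqrt{12 + U}$
$u = -16$ ($u = \left(-4\right) 4 = -16$)
$- 22 u + M{\left(o \right)} = \left(-22\right) \left(-16\right) + \sqrt{12 - 11} = 352 + \sqrt{1} = 352 + 1 = 353$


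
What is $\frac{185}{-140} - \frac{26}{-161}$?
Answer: $- \frac{747}{644} \approx -1.1599$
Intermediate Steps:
$\frac{185}{-140} - \frac{26}{-161} = 185 \left(- \frac{1}{140}\right) - - \frac{26}{161} = - \frac{37}{28} + \frac{26}{161} = - \frac{747}{644}$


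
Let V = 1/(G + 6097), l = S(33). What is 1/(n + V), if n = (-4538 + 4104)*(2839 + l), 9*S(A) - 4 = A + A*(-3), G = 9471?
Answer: -140112/172216734359 ≈ -8.1358e-7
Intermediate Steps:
S(A) = 4/9 - 2*A/9 (S(A) = 4/9 + (A + A*(-3))/9 = 4/9 + (A - 3*A)/9 = 4/9 + (-2*A)/9 = 4/9 - 2*A/9)
l = -62/9 (l = 4/9 - 2/9*33 = 4/9 - 22/3 = -62/9 ≈ -6.8889)
n = -11062226/9 (n = (-4538 + 4104)*(2839 - 62/9) = -434*25489/9 = -11062226/9 ≈ -1.2291e+6)
V = 1/15568 (V = 1/(9471 + 6097) = 1/15568 ≈ 6.4234e-5)
1/(n + V) = 1/(-11062226/9 + 1/15568) = 1/(-172216734359/140112) = -140112/172216734359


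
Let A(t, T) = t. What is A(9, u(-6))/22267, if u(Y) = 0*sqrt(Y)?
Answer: 9/22267 ≈ 0.00040419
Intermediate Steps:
u(Y) = 0
A(9, u(-6))/22267 = 9/22267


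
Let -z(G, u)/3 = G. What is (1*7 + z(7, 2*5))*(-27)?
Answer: 378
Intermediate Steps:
z(G, u) = -3*G
(1*7 + z(7, 2*5))*(-27) = (1*7 - 3*7)*(-27) = (7 - 21)*(-27) = -14*(-27) = 378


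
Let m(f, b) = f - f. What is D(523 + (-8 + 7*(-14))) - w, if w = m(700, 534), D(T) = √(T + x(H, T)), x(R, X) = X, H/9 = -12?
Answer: √834 ≈ 28.879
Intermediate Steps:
H = -108 (H = 9*(-12) = -108)
m(f, b) = 0
D(T) = √2*√T (D(T) = √(T + T) = √(2*T) = √2*√T)
w = 0
D(523 + (-8 + 7*(-14))) - w = √2*√(523 + (-8 + 7*(-14))) - 1*0 = √2*√(523 + (-8 - 98)) + 0 = √2*√(523 - 106) + 0 = √2*√417 + 0 = √834 + 0 = √834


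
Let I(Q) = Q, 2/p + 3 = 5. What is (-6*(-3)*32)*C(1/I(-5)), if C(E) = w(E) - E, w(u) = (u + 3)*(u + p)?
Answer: 35136/25 ≈ 1405.4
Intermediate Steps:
p = 1 (p = 2/(-3 + 5) = 2/2 = 2*(½) = 1)
w(u) = (1 + u)*(3 + u) (w(u) = (u + 3)*(u + 1) = (3 + u)*(1 + u) = (1 + u)*(3 + u))
C(E) = 3 + E² + 3*E (C(E) = (3 + E² + 4*E) - E = 3 + E² + 3*E)
(-6*(-3)*32)*C(1/I(-5)) = (-6*(-3)*32)*(3 + (1/(-5))² + 3/(-5)) = (18*32)*(3 + (-⅕)² + 3*(-⅕)) = 576*(3 + 1/25 - ⅗) = 576*(61/25) = 35136/25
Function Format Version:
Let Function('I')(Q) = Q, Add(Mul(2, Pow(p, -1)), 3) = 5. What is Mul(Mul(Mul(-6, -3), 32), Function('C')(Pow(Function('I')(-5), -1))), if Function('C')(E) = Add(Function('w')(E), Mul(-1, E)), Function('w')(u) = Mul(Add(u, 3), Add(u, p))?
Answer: Rational(35136, 25) ≈ 1405.4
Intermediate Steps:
p = 1 (p = Mul(2, Pow(Add(-3, 5), -1)) = Mul(2, Pow(2, -1)) = Mul(2, Rational(1, 2)) = 1)
Function('w')(u) = Mul(Add(1, u), Add(3, u)) (Function('w')(u) = Mul(Add(u, 3), Add(u, 1)) = Mul(Add(3, u), Add(1, u)) = Mul(Add(1, u), Add(3, u)))
Function('C')(E) = Add(3, Pow(E, 2), Mul(3, E)) (Function('C')(E) = Add(Add(3, Pow(E, 2), Mul(4, E)), Mul(-1, E)) = Add(3, Pow(E, 2), Mul(3, E)))
Mul(Mul(Mul(-6, -3), 32), Function('C')(Pow(Function('I')(-5), -1))) = Mul(Mul(Mul(-6, -3), 32), Add(3, Pow(Pow(-5, -1), 2), Mul(3, Pow(-5, -1)))) = Mul(Mul(18, 32), Add(3, Pow(Rational(-1, 5), 2), Mul(3, Rational(-1, 5)))) = Mul(576, Add(3, Rational(1, 25), Rational(-3, 5))) = Mul(576, Rational(61, 25)) = Rational(35136, 25)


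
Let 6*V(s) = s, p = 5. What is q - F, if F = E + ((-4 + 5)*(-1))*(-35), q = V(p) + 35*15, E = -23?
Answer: 3083/6 ≈ 513.83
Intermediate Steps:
V(s) = s/6
q = 3155/6 (q = (⅙)*5 + 35*15 = ⅚ + 525 = 3155/6 ≈ 525.83)
F = 12 (F = -23 + ((-4 + 5)*(-1))*(-35) = -23 + (1*(-1))*(-35) = -23 - 1*(-35) = -23 + 35 = 12)
q - F = 3155/6 - 1*12 = 3155/6 - 12 = 3083/6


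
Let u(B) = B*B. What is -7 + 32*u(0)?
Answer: -7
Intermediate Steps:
u(B) = B²
-7 + 32*u(0) = -7 + 32*0² = -7 + 32*0 = -7 + 0 = -7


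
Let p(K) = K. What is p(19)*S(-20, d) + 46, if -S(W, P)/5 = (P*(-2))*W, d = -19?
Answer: 72246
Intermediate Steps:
S(W, P) = 10*P*W (S(W, P) = -5*P*(-2)*W = -5*(-2*P)*W = -(-10)*P*W = 10*P*W)
p(19)*S(-20, d) + 46 = 19*(10*(-19)*(-20)) + 46 = 19*3800 + 46 = 72200 + 46 = 72246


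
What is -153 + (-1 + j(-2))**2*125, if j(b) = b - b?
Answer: -28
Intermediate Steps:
j(b) = 0
-153 + (-1 + j(-2))**2*125 = -153 + (-1 + 0)**2*125 = -153 + (-1)**2*125 = -153 + 1*125 = -153 + 125 = -28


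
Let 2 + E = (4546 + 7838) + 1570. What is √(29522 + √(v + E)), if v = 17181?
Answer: √(29522 + √31133) ≈ 172.33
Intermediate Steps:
E = 13952 (E = -2 + ((4546 + 7838) + 1570) = -2 + (12384 + 1570) = -2 + 13954 = 13952)
√(29522 + √(v + E)) = √(29522 + √(17181 + 13952)) = √(29522 + √31133)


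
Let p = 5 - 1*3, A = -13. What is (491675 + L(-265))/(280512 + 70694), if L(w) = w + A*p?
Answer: 245692/175603 ≈ 1.3991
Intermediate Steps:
p = 2 (p = 5 - 3 = 2)
L(w) = -26 + w (L(w) = w - 13*2 = w - 26 = -26 + w)
(491675 + L(-265))/(280512 + 70694) = (491675 + (-26 - 265))/(280512 + 70694) = (491675 - 291)/351206 = 491384*(1/351206) = 245692/175603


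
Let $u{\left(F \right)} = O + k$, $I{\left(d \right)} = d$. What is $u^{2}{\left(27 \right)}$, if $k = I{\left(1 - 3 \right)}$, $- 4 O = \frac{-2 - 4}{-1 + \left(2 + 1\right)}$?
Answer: $\frac{25}{16} \approx 1.5625$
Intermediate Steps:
$O = \frac{3}{4}$ ($O = - \frac{\left(-2 - 4\right) \frac{1}{-1 + \left(2 + 1\right)}}{4} = - \frac{\left(-6\right) \frac{1}{-1 + 3}}{4} = - \frac{\left(-6\right) \frac{1}{2}}{4} = \left(- \frac{1}{4}\right) \left(-3\right) = \frac{3}{4} \approx 0.75$)
$k = -2$ ($k = 1 - 3 = -2$)
$u{\left(F \right)} = - \frac{5}{4}$ ($u{\left(F \right)} = \frac{3}{4} - 2 = - \frac{5}{4}$)
$u^{2}{\left(27 \right)} = \left(- \frac{5}{4}\right)^{2} = \frac{25}{16}$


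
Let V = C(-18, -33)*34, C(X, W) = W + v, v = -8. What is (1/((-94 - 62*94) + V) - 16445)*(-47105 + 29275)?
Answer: 1072578101215/3658 ≈ 2.9321e+8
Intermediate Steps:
C(X, W) = -8 + W (C(X, W) = W - 8 = -8 + W)
V = -1394 (V = (-8 - 33)*34 = -41*34 = -1394)
(1/((-94 - 62*94) + V) - 16445)*(-47105 + 29275) = (1/((-94 - 62*94) - 1394) - 16445)*(-47105 + 29275) = (1/((-94 - 5828) - 1394) - 16445)*(-17830) = (1/(-5922 - 1394) - 16445)*(-17830) = (1/(-7316) - 16445)*(-17830) = (-1/7316 - 16445)*(-17830) = -120311621/7316*(-17830) = 1072578101215/3658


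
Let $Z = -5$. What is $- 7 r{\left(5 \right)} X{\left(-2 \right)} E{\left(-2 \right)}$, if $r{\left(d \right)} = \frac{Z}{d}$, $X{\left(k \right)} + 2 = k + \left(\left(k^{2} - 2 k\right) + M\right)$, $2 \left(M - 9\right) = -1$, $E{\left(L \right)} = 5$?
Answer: $\frac{875}{2} \approx 437.5$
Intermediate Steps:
$M = \frac{17}{2}$ ($M = 9 + \frac{1}{2} \left(-1\right) = 9 - \frac{1}{2} = \frac{17}{2} \approx 8.5$)
$X{\left(k \right)} = \frac{13}{2} + k^{2} - k$ ($X{\left(k \right)} = -2 + \left(k + \left(\left(k^{2} - 2 k\right) + \frac{17}{2}\right)\right) = -2 + \left(k + \left(\frac{17}{2} + k^{2} - 2 k\right)\right) = -2 + \left(\frac{17}{2} + k^{2} - k\right) = \frac{13}{2} + k^{2} - k$)
$r{\left(d \right)} = - \frac{5}{d}$
$- 7 r{\left(5 \right)} X{\left(-2 \right)} E{\left(-2 \right)} = - 7 \left(- \frac{5}{5}\right) \left(\frac{13}{2} + \left(-2\right)^{2} - -2\right) 5 = - 7 \left(\left(-5\right) \frac{1}{5}\right) \left(\frac{13}{2} + 4 + 2\right) 5 = \left(-7\right) \left(-1\right) \frac{25}{2} \cdot 5 = 7 \cdot \frac{25}{2} \cdot 5 = \frac{175}{2} \cdot 5 = \frac{875}{2}$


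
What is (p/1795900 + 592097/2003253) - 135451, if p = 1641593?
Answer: -487299863161673371/3597642062700 ≈ -1.3545e+5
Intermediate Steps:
(p/1795900 + 592097/2003253) - 135451 = (1641593/1795900 + 592097/2003253) - 135451 = 4351873104329/3597642062700 - 135451 = -487299863161673371/3597642062700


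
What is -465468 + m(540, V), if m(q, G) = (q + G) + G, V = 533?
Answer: -463862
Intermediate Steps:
m(q, G) = q + 2*G (m(q, G) = (G + q) + G = q + 2*G)
-465468 + m(540, V) = -465468 + (540 + 2*533) = -465468 + (540 + 1066) = -465468 + 1606 = -463862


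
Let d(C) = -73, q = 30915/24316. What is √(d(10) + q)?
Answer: I*√10602706087/12158 ≈ 8.4693*I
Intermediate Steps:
q = 30915/24316 (q = 30915*(1/24316) = 30915/24316 ≈ 1.2714)
√(d(10) + q) = √(-73 + 30915/24316) = √(-1744153/24316) = I*√10602706087/12158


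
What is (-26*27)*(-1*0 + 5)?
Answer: -3510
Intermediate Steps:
(-26*27)*(-1*0 + 5) = -702*(0 + 5) = -702*5 = -3510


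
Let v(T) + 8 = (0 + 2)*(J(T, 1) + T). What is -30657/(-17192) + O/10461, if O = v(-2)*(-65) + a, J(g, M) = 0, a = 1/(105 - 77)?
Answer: 334113251/179845512 ≈ 1.8578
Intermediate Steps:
a = 1/28 ≈ 0.035714
v(T) = -8 + 2*T (v(T) = -8 + (0 + 2)*(0 + T) = -8 + 2*T)
O = 21841/28 (O = (-8 + 2*(-2))*(-65) + 1/28 = (-8 - 4)*(-65) + 1/28 = -12*(-65) + 1/28 = 780 + 1/28 = 21841/28 ≈ 780.04)
-30657/(-17192) + O/10461 = -30657/(-17192) + (21841/28)/10461 = -30657*(-1/17192) + (21841/28)*(1/10461) = 30657/17192 + 21841/292908 = 334113251/179845512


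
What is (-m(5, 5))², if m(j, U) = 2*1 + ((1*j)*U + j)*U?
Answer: 23104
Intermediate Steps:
m(j, U) = 2 + U*(j + U*j) (m(j, U) = 2 + (j*U + j)*U = 2 + (U*j + j)*U = 2 + (j + U*j)*U = 2 + U*(j + U*j))
(-m(5, 5))² = (-(2 + 5*5 + 5*5²))² = (-(2 + 25 + 5*25))² = (-(2 + 25 + 125))² = (-1*152)² = (-152)² = 23104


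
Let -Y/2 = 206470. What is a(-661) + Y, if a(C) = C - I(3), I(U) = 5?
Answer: -413606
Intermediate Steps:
Y = -412940 (Y = -2*206470 = -412940)
a(C) = -5 + C (a(C) = C - 1*5 = C - 5 = -5 + C)
a(-661) + Y = (-5 - 661) - 412940 = -666 - 412940 = -413606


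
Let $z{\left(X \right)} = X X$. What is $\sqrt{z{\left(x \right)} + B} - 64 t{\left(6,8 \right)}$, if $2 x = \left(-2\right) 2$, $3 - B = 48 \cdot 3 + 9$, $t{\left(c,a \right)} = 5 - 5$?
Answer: $i \sqrt{146} \approx 12.083 i$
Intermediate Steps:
$t{\left(c,a \right)} = 0$
$B = -150$ ($B = 3 - \left(48 \cdot 3 + 9\right) = 3 - \left(144 + 9\right) = 3 - 153 = -150$)
$x = -2$ ($x = \frac{\left(-2\right) 2}{2} = \frac{1}{2} \left(-4\right) = -2$)
$z{\left(X \right)} = X^{2}$
$\sqrt{z{\left(x \right)} + B} - 64 t{\left(6,8 \right)} = \sqrt{\left(-2\right)^{2} - 150} - 0 = \sqrt{4 - 150} + 0 = \sqrt{-146} + 0 = i \sqrt{146} + 0 = i \sqrt{146}$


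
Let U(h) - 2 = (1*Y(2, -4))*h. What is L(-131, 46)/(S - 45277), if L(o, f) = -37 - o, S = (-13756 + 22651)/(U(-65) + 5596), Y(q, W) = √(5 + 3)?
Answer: -133225498712812/64168499857525801 - 108696900*√2/64168499857525801 ≈ -0.0020762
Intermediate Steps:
Y(q, W) = 2*√2 (Y(q, W) = √8 = 2*√2)
U(h) = 2 + 2*h*√2 (U(h) = 2 + (1*(2*√2))*h = 2 + (2*√2)*h = 2 + 2*h*√2)
S = 8895/(5598 - 130*√2) (S = (-13756 + 22651)/((2 + 2*(-65)*√2) + 5596) = 8895/((2 - 130*√2) + 5596) = 8895/(5598 - 130*√2) ≈ 1.6429)
L(-131, 46)/(S - 45277) = (-37 - 1*(-131))/((24897105/15651902 + 578175*√2/15651902) - 45277) = (-37 + 131)/(-708646269749/15651902 + 578175*√2/15651902) = 94/(-708646269749/15651902 + 578175*√2/15651902)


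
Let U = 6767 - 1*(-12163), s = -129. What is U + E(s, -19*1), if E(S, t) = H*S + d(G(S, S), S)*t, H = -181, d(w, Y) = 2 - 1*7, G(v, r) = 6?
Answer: 42374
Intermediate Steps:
d(w, Y) = -5 (d(w, Y) = 2 - 7 = -5)
U = 18930 (U = 6767 + 12163 = 18930)
E(S, t) = -181*S - 5*t
U + E(s, -19*1) = 18930 + (-181*(-129) - (-95)) = 18930 + (23349 - 5*(-19)) = 18930 + (23349 + 95) = 18930 + 23444 = 42374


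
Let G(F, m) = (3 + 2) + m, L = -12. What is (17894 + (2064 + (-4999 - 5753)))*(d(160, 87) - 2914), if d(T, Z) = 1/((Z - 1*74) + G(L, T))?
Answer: -2387534673/89 ≈ -2.6826e+7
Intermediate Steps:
G(F, m) = 5 + m
d(T, Z) = 1/(-69 + T + Z) (d(T, Z) = 1/((Z - 1*74) + (5 + T)) = 1/((Z - 74) + (5 + T)) = 1/((-74 + Z) + (5 + T)) = 1/(-69 + T + Z))
(17894 + (2064 + (-4999 - 5753)))*(d(160, 87) - 2914) = (17894 + (2064 + (-4999 - 5753)))*(1/(-69 + 160 + 87) - 2914) = (17894 + (2064 - 10752))*(1/178 - 2914) = (17894 - 8688)*(1/178 - 2914) = 9206*(-518691/178) = -2387534673/89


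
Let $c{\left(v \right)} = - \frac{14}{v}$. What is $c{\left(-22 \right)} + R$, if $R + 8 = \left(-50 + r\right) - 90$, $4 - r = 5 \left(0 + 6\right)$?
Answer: $- \frac{1907}{11} \approx -173.36$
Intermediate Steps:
$r = -26$ ($r = 4 - 5 \left(0 + 6\right) = 4 - 5 \cdot 6 = 4 - 30 = -26$)
$R = -174$ ($R = -8 - 166 = -174$)
$c{\left(-22 \right)} + R = - \frac{14}{-22} - 174 = \left(-14\right) \left(- \frac{1}{22}\right) - 174 = \frac{7}{11} - 174 = - \frac{1907}{11}$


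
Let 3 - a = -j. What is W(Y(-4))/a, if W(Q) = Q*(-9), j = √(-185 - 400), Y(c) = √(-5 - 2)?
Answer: -3*√7/(√65 - I) ≈ -0.96958 - 0.12026*I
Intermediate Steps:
Y(c) = I*√7 (Y(c) = √(-7) = I*√7)
j = 3*I*√65 (j = √(-585) = 3*I*√65 ≈ 24.187*I)
W(Q) = -9*Q
a = 3 + 3*I*√65 (a = 3 - (-1)*3*I*√65 = 3 - (-3)*I*√65 = 3 + 3*I*√65 ≈ 3.0 + 24.187*I)
W(Y(-4))/a = (-9*I*√7)/(3 + 3*I*√65) = -9*I*√7/(3 + 3*I*√65)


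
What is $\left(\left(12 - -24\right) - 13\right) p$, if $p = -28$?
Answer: $-644$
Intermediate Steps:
$\left(\left(12 - -24\right) - 13\right) p = \left(\left(12 - -24\right) - 13\right) \left(-28\right) = \left(\left(12 + 24\right) - 13\right) \left(-28\right) = \left(36 - 13\right) \left(-28\right) = 23 \left(-28\right) = -644$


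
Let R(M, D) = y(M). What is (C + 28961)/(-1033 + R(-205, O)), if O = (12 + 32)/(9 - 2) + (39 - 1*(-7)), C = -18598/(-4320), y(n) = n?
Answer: -62565059/2674080 ≈ -23.397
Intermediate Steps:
C = 9299/2160 (C = -18598*(-1/4320) = 9299/2160 ≈ 4.3051)
O = 366/7 (O = 44/7 + (39 + 7) = 44*(1/7) + 46 = 44/7 + 46 = 366/7 ≈ 52.286)
R(M, D) = M
(C + 28961)/(-1033 + R(-205, O)) = (9299/2160 + 28961)/(-1033 - 205) = (62565059/2160)/(-1238) = (62565059/2160)*(-1/1238) = -62565059/2674080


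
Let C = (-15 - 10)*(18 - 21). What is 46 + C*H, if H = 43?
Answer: 3271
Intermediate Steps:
C = 75 (C = -25*(-3) = 75)
46 + C*H = 46 + 75*43 = 46 + 3225 = 3271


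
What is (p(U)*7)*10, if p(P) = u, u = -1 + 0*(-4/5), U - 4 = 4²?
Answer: -70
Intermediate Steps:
U = 20 (U = 4 + 4² = 4 + 16 = 20)
u = -1 (u = -1 + 0*(-4*⅕) = -1 + 0*(-⅘) = -1 + 0 = -1)
p(P) = -1
(p(U)*7)*10 = -1*7*10 = -7*10 = -70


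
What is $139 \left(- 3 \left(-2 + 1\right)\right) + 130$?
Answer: $547$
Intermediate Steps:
$139 \left(- 3 \left(-2 + 1\right)\right) + 130 = 139 \left(\left(-3\right) \left(-1\right)\right) + 130 = 139 \cdot 3 + 130 = 417 + 130 = 547$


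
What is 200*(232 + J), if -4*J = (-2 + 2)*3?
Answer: 46400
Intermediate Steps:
J = 0 (J = -(-2 + 2)*3/4 = -0*3 = -¼*0 = 0)
200*(232 + J) = 200*(232 + 0) = 200*232 = 46400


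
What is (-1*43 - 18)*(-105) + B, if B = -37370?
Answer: -30965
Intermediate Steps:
(-1*43 - 18)*(-105) + B = (-1*43 - 18)*(-105) - 37370 = (-43 - 18)*(-105) - 37370 = -61*(-105) - 37370 = 6405 - 37370 = -30965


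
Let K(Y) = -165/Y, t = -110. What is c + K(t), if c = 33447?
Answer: 66897/2 ≈ 33449.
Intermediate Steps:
c + K(t) = 33447 - 165/(-110) = 33447 - 165*(-1/110) = 33447 + 3/2 = 66897/2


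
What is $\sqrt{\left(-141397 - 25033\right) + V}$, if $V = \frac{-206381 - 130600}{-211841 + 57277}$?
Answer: $\frac{i \sqrt{993991405936499}}{77282} \approx 407.96 i$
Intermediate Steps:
$V = \frac{336981}{154564}$ ($V = - \frac{336981}{-154564} = \left(-336981\right) \left(- \frac{1}{154564}\right) = \frac{336981}{154564} \approx 2.1802$)
$\sqrt{\left(-141397 - 25033\right) + V} = \sqrt{\left(-141397 - 25033\right) + \frac{336981}{154564}} = \sqrt{-166430 + \frac{336981}{154564}} = \sqrt{- \frac{25723749539}{154564}} = \frac{i \sqrt{993991405936499}}{77282}$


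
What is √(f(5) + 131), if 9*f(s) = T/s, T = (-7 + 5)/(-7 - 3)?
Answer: 2*√7369/15 ≈ 11.446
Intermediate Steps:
T = ⅕ (T = -2/(-10) = -2*(-⅒) = ⅕ ≈ 0.20000)
f(s) = 1/(45*s) (f(s) = (1/(5*s))/9 = 1/(45*s))
√(f(5) + 131) = √((1/45)/5 + 131) = √((1/45)*(⅕) + 131) = √(1/225 + 131) = √(29476/225) = 2*√7369/15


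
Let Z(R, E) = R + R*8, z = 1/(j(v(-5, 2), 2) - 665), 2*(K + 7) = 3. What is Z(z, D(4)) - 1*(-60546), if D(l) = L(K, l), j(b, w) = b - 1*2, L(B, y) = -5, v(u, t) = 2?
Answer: 40263081/665 ≈ 60546.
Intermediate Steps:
K = -11/2 (K = -7 + (½)*3 = -7 + 3/2 = -11/2 ≈ -5.5000)
j(b, w) = -2 + b (j(b, w) = b - 2 = -2 + b)
z = -1/665 (z = 1/((-2 + 2) - 665) = 1/(0 - 665) = 1/(-665) = -1/665 ≈ -0.0015038)
D(l) = -5
Z(R, E) = 9*R (Z(R, E) = R + 8*R = 9*R)
Z(z, D(4)) - 1*(-60546) = 9*(-1/665) - 1*(-60546) = -9/665 + 60546 = 40263081/665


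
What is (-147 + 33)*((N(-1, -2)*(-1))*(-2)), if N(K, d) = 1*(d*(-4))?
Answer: -1824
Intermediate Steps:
N(K, d) = -4*d (N(K, d) = 1*(-4*d) = -4*d)
(-147 + 33)*((N(-1, -2)*(-1))*(-2)) = (-147 + 33)*((-4*(-2)*(-1))*(-2)) = -114*8*(-1)*(-2) = -(-912)*(-2) = -114*16 = -1824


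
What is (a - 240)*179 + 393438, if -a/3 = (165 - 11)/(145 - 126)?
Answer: 6576384/19 ≈ 3.4613e+5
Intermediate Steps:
a = -462/19 (a = -3*(165 - 11)/(145 - 126) = -462/19 ≈ -24.316)
(a - 240)*179 + 393438 = (-462/19 - 240)*179 + 393438 = -5022/19*179 + 393438 = -898938/19 + 393438 = 6576384/19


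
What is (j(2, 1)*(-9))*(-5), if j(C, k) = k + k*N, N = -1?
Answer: 0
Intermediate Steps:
j(C, k) = 0 (j(C, k) = k + k*(-1) = k - k = 0)
(j(2, 1)*(-9))*(-5) = (0*(-9))*(-5) = 0*(-5) = 0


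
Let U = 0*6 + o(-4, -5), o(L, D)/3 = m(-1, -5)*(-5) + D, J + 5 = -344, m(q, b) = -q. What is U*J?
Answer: 10470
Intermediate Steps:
J = -349 (J = -5 - 344 = -349)
o(L, D) = -15 + 3*D (o(L, D) = 3*(-1*(-1)*(-5) + D) = 3*(1*(-5) + D) = 3*(-5 + D) = -15 + 3*D)
U = -30 (U = 0*6 + (-15 + 3*(-5)) = 0 + (-15 - 15) = 0 - 30 = -30)
U*J = -30*(-349) = 10470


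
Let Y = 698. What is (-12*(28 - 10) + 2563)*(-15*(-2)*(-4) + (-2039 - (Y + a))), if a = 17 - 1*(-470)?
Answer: -7848368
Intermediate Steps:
a = 487 (a = 17 + 470 = 487)
(-12*(28 - 10) + 2563)*(-15*(-2)*(-4) + (-2039 - (Y + a))) = (-12*(28 - 10) + 2563)*(-15*(-2)*(-4) + (-2039 - (698 + 487))) = (-12*18 + 2563)*(30*(-4) + (-2039 - 1*1185)) = (-216 + 2563)*(-120 + (-2039 - 1185)) = 2347*(-120 - 3224) = 2347*(-3344) = -7848368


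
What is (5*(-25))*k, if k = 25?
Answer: -3125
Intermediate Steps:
(5*(-25))*k = (5*(-25))*25 = -125*25 = -3125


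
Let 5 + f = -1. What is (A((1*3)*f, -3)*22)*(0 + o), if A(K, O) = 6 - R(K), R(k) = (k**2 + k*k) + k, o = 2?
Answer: -27456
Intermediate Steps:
f = -6 (f = -5 - 1 = -6)
R(k) = k + 2*k**2 (R(k) = (k**2 + k**2) + k = 2*k**2 + k = k + 2*k**2)
A(K, O) = 6 - K*(1 + 2*K)
(A((1*3)*f, -3)*22)*(0 + o) = ((6 - (1*3)*(-6)*(1 + 2*((1*3)*(-6))))*22)*(0 + 2) = ((6 - 3*(-6)*(1 + 2*(3*(-6))))*22)*2 = ((6 - 1*(-18)*(1 + 2*(-18)))*22)*2 = ((6 - 1*(-18)*(1 - 36))*22)*2 = ((6 - 1*(-18)*(-35))*22)*2 = ((6 - 630)*22)*2 = -624*22*2 = -13728*2 = -27456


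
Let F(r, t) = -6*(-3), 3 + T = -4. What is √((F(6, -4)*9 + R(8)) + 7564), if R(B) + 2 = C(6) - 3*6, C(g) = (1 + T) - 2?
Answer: √7698 ≈ 87.738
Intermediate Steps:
T = -7 (T = -3 - 4 = -7)
C(g) = -8 (C(g) = (1 - 7) - 2 = -6 - 2 = -8)
F(r, t) = 18
R(B) = -28 (R(B) = -2 + (-8 - 3*6) = -2 + (-8 - 18) = -2 - 26 = -28)
√((F(6, -4)*9 + R(8)) + 7564) = √((18*9 - 28) + 7564) = √((162 - 28) + 7564) = √(134 + 7564) = √7698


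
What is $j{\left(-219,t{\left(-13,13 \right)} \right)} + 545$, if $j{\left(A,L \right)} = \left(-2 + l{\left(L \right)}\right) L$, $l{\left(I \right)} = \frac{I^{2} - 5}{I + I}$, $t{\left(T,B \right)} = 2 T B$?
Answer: $\frac{116681}{2} \approx 58341.0$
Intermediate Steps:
$t{\left(T,B \right)} = 2 B T$
$l{\left(I \right)} = \frac{-5 + I^{2}}{2 I}$
$j{\left(A,L \right)} = L \left(-2 + \frac{-5 + L^{2}}{2 L}\right)$ ($j{\left(A,L \right)} = \left(-2 + \frac{-5 + L^{2}}{2 L}\right) L = L \left(-2 + \frac{-5 + L^{2}}{2 L}\right)$)
$j{\left(-219,t{\left(-13,13 \right)} \right)} + 545 = \left(- \frac{5}{2} + \frac{\left(2 \cdot 13 \left(-13\right)\right)^{2}}{2} - 2 \cdot 2 \cdot 13 \left(-13\right)\right) + 545 = \left(- \frac{5}{2} + \frac{\left(-338\right)^{2}}{2} - -676\right) + 545 = \left(- \frac{5}{2} + \frac{1}{2} \cdot 114244 + 676\right) + 545 = \left(- \frac{5}{2} + 57122 + 676\right) + 545 = \frac{115591}{2} + 545 = \frac{116681}{2}$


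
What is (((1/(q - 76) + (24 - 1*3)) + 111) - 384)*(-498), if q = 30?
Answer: 2886657/23 ≈ 1.2551e+5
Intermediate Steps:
(((1/(q - 76) + (24 - 1*3)) + 111) - 384)*(-498) = (((1/(30 - 76) + (24 - 1*3)) + 111) - 384)*(-498) = (((1/(-46) + (24 - 3)) + 111) - 384)*(-498) = (((-1/46 + 21) + 111) - 384)*(-498) = ((965/46 + 111) - 384)*(-498) = (6071/46 - 384)*(-498) = -11593/46*(-498) = 2886657/23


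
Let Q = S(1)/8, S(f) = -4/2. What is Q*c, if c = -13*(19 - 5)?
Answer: 91/2 ≈ 45.500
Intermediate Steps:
S(f) = -2 (S(f) = -4*½ = -2)
Q = -¼ (Q = -2/8 = -2*⅛ = -¼ ≈ -0.25000)
c = -182 (c = -13*14 = -182)
Q*c = -¼*(-182) = 91/2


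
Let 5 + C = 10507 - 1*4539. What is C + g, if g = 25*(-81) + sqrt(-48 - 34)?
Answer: 3938 + I*sqrt(82) ≈ 3938.0 + 9.0554*I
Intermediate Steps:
C = 5963 (C = -5 + (10507 - 1*4539) = -5 + (10507 - 4539) = -5 + 5968 = 5963)
g = -2025 + I*sqrt(82) (g = -2025 + sqrt(-82) = -2025 + I*sqrt(82) ≈ -2025.0 + 9.0554*I)
C + g = 5963 + (-2025 + I*sqrt(82)) = 3938 + I*sqrt(82)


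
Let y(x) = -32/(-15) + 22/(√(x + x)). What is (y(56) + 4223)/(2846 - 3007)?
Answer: -63377/2415 - 11*√7/2254 ≈ -26.256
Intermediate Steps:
y(x) = 32/15 + 11*√2/√x (y(x) = -32*(-1/15) + 22/(√(2*x)) = 32/15 + 22/((√2*√x)) = 32/15 + 22*(√2/(2*√x)) = 32/15 + 11*√2/√x)
(y(56) + 4223)/(2846 - 3007) = ((32/15 + 11*√2/√56) + 4223)/(2846 - 3007) = ((32/15 + 11*√2*(√14/28)) + 4223)/(-161) = ((32/15 + 11*√7/14) + 4223)*(-1/161) = (63377/15 + 11*√7/14)*(-1/161) = -63377/2415 - 11*√7/2254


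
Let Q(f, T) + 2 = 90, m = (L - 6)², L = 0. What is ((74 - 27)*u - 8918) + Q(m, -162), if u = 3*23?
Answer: -5587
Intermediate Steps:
u = 69
m = 36 (m = (0 - 6)² = (-6)² = 36)
Q(f, T) = 88 (Q(f, T) = -2 + 90 = 88)
((74 - 27)*u - 8918) + Q(m, -162) = ((74 - 27)*69 - 8918) + 88 = (47*69 - 8918) + 88 = (3243 - 8918) + 88 = -5675 + 88 = -5587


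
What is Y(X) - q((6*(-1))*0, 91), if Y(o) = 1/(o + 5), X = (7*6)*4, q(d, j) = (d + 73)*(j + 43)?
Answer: -1692285/173 ≈ -9782.0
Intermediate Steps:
q(d, j) = (43 + j)*(73 + d) (q(d, j) = (73 + d)*(43 + j) = (43 + j)*(73 + d))
X = 168 (X = 42*4 = 168)
Y(o) = 1/(5 + o)
Y(X) - q((6*(-1))*0, 91) = 1/(5 + 168) - (3139 + 43*((6*(-1))*0) + 73*91 + ((6*(-1))*0)*91) = 1/173 - (3139 + 43*(-6*0) + 6643 - 6*0*91) = 1/173 - (3139 + 43*0 + 6643 + 0*91) = 1/173 - (3139 + 0 + 6643 + 0) = 1/173 - 1*9782 = 1/173 - 9782 = -1692285/173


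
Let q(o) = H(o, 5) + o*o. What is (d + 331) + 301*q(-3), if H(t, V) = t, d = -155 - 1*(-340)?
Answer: 2322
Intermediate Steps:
d = 185 (d = -155 + 340 = 185)
q(o) = o + o² (q(o) = o + o*o = o + o²)
(d + 331) + 301*q(-3) = (185 + 331) + 301*(-3*(1 - 3)) = 516 + 301*(-3*(-2)) = 516 + 301*6 = 516 + 1806 = 2322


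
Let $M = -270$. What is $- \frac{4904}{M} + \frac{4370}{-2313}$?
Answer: $\frac{564614}{34695} \approx 16.274$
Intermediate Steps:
$- \frac{4904}{M} + \frac{4370}{-2313} = - \frac{4904}{-270} + \frac{4370}{-2313} = \left(-4904\right) \left(- \frac{1}{270}\right) + 4370 \left(- \frac{1}{2313}\right) = \frac{2452}{135} - \frac{4370}{2313} = \frac{564614}{34695}$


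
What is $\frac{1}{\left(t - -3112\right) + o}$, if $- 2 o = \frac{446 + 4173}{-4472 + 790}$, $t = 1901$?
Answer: $\frac{7364}{36920351} \approx 0.00019946$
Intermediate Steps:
$o = \frac{4619}{7364}$ ($o = - \frac{\left(446 + 4173\right) \frac{1}{-4472 + 790}}{2} = - \frac{4619 \frac{1}{-3682}}{2} = - \frac{4619 \left(- \frac{1}{3682}\right)}{2} = \left(- \frac{1}{2}\right) \left(- \frac{4619}{3682}\right) = \frac{4619}{7364} \approx 0.62724$)
$\frac{1}{\left(t - -3112\right) + o} = \frac{1}{\left(1901 - -3112\right) + \frac{4619}{7364}} = \frac{1}{\left(1901 + 3112\right) + \frac{4619}{7364}} = \frac{1}{5013 + \frac{4619}{7364}} = \frac{1}{\frac{36920351}{7364}} = \frac{7364}{36920351}$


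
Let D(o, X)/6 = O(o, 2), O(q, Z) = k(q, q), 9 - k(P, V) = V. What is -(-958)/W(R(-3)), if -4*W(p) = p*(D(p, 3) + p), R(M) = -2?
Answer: 479/16 ≈ 29.938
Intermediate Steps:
k(P, V) = 9 - V
O(q, Z) = 9 - q
D(o, X) = 54 - 6*o (D(o, X) = 6*(9 - o) = 54 - 6*o)
W(p) = -p*(54 - 5*p)/4 (W(p) = -p*((54 - 6*p) + p)/4 = -p*(54 - 5*p)/4)
-(-958)/W(R(-3)) = -(-958)/((1/4)*(-2)*(-54 + 5*(-2))) = -(-958)/((1/4)*(-2)*(-54 - 10)) = -(-958)/((1/4)*(-2)*(-64)) = -(-958)/32 = -1*(-479/16) = 479/16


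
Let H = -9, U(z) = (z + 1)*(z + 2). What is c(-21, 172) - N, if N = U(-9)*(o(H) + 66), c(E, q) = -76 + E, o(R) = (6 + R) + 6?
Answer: -3961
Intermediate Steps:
U(z) = (1 + z)*(2 + z)
o(R) = 12 + R
N = 3864 (N = (2 + (-9)² + 3*(-9))*((12 - 9) + 66) = (2 + 81 - 27)*(3 + 66) = 56*69 = 3864)
c(-21, 172) - N = (-76 - 21) - 1*3864 = -97 - 3864 = -3961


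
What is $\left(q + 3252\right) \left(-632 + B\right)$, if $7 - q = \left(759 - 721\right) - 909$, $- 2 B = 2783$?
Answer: $-8357055$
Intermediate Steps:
$B = - \frac{2783}{2}$ ($B = \left(- \frac{1}{2}\right) 2783 = - \frac{2783}{2} \approx -1391.5$)
$q = 878$ ($q = 7 - \left(\left(759 - 721\right) - 909\right) = 7 - \left(38 - 909\right) = 7 - -871 = 7 + 871 = 878$)
$\left(q + 3252\right) \left(-632 + B\right) = \left(878 + 3252\right) \left(-632 - \frac{2783}{2}\right) = 4130 \left(- \frac{4047}{2}\right) = -8357055$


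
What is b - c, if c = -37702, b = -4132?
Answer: 33570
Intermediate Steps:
b - c = -4132 - 1*(-37702) = -4132 + 37702 = 33570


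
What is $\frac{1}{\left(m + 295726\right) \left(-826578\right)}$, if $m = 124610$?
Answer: $- \frac{1}{347440490208} \approx -2.8782 \cdot 10^{-12}$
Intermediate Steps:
$\frac{1}{\left(m + 295726\right) \left(-826578\right)} = \frac{1}{\left(124610 + 295726\right) \left(-826578\right)} = \frac{1}{420336} \left(- \frac{1}{826578}\right) = - \frac{1}{347440490208}$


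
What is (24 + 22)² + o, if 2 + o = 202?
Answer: 2316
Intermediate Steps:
o = 200 (o = -2 + 202 = 200)
(24 + 22)² + o = (24 + 22)² + 200 = 46² + 200 = 2116 + 200 = 2316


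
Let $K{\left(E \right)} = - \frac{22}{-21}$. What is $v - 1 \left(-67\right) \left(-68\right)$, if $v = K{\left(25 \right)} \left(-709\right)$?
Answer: $- \frac{111274}{21} \approx -5298.8$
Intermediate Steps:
$K{\left(E \right)} = \frac{22}{21}$ ($K{\left(E \right)} = \left(-22\right) \left(- \frac{1}{21}\right) = \frac{22}{21}$)
$v = - \frac{15598}{21}$ ($v = \frac{22}{21} \left(-709\right) = - \frac{15598}{21} \approx -742.76$)
$v - 1 \left(-67\right) \left(-68\right) = - \frac{15598}{21} - 1 \left(-67\right) \left(-68\right) = - \frac{15598}{21} - \left(-67\right) \left(-68\right) = - \frac{15598}{21} - 4556 = - \frac{111274}{21}$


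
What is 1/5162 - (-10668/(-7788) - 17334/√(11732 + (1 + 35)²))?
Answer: -4588369/3350138 + 8667*√3257/3257 ≈ 150.50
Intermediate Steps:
1/5162 - (-10668/(-7788) - 17334/√(11732 + (1 + 35)²)) = 1/5162 - (-10668*(-1/7788) - 17334/√(11732 + 36²)) = 1/5162 - (889/649 - 17334/√(11732 + 1296)) = 1/5162 - (889/649 - 17334*√3257/6514) = 1/5162 - (889/649 - 8667*√3257/3257) = 1/5162 + (-889/649 + 8667*√3257/3257) = -4588369/3350138 + 8667*√3257/3257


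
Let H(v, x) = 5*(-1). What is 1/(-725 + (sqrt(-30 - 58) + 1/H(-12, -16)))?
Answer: -9065/6575038 - 25*I*sqrt(22)/6575038 ≈ -0.0013787 - 1.7834e-5*I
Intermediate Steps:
H(v, x) = -5
1/(-725 + (sqrt(-30 - 58) + 1/H(-12, -16))) = 1/(-725 + (sqrt(-30 - 58) + 1/(-5))) = 1/(-725 + (sqrt(-88) - 1/5)) = 1/(-725 + (2*I*sqrt(22) - 1/5)) = 1/(-725 + (-1/5 + 2*I*sqrt(22))) = 1/(-3626/5 + 2*I*sqrt(22))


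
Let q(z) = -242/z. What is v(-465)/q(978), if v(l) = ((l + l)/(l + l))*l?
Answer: 227385/121 ≈ 1879.2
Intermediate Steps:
v(l) = l (v(l) = ((2*l)/((2*l)))*l = ((2*l)*(1/(2*l)))*l = 1*l = l)
v(-465)/q(978) = -465/((-242/978)) = -465/((-242*1/978)) = -465/(-121/489) = -465*(-489/121) = 227385/121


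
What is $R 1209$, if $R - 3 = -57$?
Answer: $-65286$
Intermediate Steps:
$R = -54$ ($R = 3 - 57 = -54$)
$R 1209 = \left(-54\right) 1209 = -65286$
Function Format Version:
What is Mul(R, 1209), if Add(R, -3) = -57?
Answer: -65286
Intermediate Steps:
R = -54 (R = Add(3, -57) = -54)
Mul(R, 1209) = Mul(-54, 1209) = -65286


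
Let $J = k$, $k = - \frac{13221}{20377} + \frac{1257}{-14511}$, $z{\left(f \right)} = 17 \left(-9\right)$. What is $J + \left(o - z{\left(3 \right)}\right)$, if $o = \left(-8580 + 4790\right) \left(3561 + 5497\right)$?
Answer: $- \frac{483379126856589}{14080507} \approx -3.433 \cdot 10^{7}$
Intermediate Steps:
$z{\left(f \right)} = -153$
$o = -34329820$ ($o = \left(-3790\right) 9058 = -34329820$)
$k = - \frac{10355420}{14080507}$ ($k = \left(-13221\right) \frac{1}{20377} + 1257 \left(- \frac{1}{14511}\right) = - \frac{13221}{20377} - \frac{419}{4837} = - \frac{10355420}{14080507} \approx -0.73544$)
$J = - \frac{10355420}{14080507} \approx -0.73544$
$J + \left(o - z{\left(3 \right)}\right) = - \frac{10355420}{14080507} - 34329667 = - \frac{483379126856589}{14080507}$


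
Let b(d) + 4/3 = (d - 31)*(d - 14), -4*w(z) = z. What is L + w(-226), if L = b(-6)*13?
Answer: 57955/6 ≈ 9659.2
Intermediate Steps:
w(z) = -z/4
b(d) = -4/3 + (-31 + d)*(-14 + d) (b(d) = -4/3 + (d - 31)*(d - 14) = -4/3 + (-31 + d)*(-14 + d))
L = 28808/3 (L = (1298/3 + (-6)**2 - 45*(-6))*13 = (1298/3 + 36 + 270)*13 = (2216/3)*13 = 28808/3 ≈ 9602.7)
L + w(-226) = 28808/3 - 1/4*(-226) = 28808/3 + 113/2 = 57955/6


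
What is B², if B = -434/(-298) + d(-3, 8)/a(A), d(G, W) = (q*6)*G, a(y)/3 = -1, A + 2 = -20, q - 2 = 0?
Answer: 4020025/22201 ≈ 181.07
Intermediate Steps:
q = 2 (q = 2 + 0 = 2)
A = -22 (A = -2 - 20 = -22)
a(y) = -3 (a(y) = 3*(-1) = -3)
d(G, W) = 12*G (d(G, W) = (2*6)*G = 12*G)
B = 2005/149 (B = -434/(-298) + (12*(-3))/(-3) = -434*(-1/298) - 36*(-⅓) = 217/149 + 12 = 2005/149 ≈ 13.456)
B² = (2005/149)² = 4020025/22201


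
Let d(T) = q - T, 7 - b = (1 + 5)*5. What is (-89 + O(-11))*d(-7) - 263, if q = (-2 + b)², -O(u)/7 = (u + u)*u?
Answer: -1127119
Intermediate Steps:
O(u) = -14*u² (O(u) = -7*(u + u)*u = -7*2*u*u = -14*u²)
b = -23 (b = 7 - (1 + 5)*5 = 7 - 6*5 = 7 - 1*30 = 7 - 30 = -23)
q = 625 (q = (-2 - 23)² = (-25)² = 625)
d(T) = 625 - T
(-89 + O(-11))*d(-7) - 263 = (-89 - 14*(-11)²)*(625 - 1*(-7)) - 263 = (-89 - 14*121)*(625 + 7) - 263 = (-89 - 1694)*632 - 263 = -1783*632 - 263 = -1126856 - 263 = -1127119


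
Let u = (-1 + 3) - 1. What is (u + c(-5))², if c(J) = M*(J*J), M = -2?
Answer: 2401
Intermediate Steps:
c(J) = -2*J² (c(J) = -2*J*J = -2*J²)
u = 1 (u = 2 - 1 = 1)
(u + c(-5))² = (1 - 2*(-5)²)² = (1 - 2*25)² = (1 - 50)² = (-49)² = 2401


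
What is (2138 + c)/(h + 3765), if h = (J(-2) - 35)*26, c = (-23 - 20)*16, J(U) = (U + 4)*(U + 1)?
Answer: 1450/2803 ≈ 0.51730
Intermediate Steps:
J(U) = (1 + U)*(4 + U) (J(U) = (4 + U)*(1 + U) = (1 + U)*(4 + U))
c = -688 (c = -43*16 = -688)
h = -962 (h = ((4 + (-2)² + 5*(-2)) - 35)*26 = ((4 + 4 - 10) - 35)*26 = (-2 - 35)*26 = -37*26 = -962)
(2138 + c)/(h + 3765) = (2138 - 688)/(-962 + 3765) = 1450/2803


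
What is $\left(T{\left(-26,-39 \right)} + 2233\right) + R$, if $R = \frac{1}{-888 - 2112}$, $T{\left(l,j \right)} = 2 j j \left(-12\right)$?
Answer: $- \frac{102813001}{3000} \approx -34271.0$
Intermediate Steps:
$T{\left(l,j \right)} = - 24 j^{2}$ ($T{\left(l,j \right)} = 2 j^{2} \left(-12\right) = - 24 j^{2}$)
$R = - \frac{1}{3000}$ ($R = \frac{1}{-3000} = - \frac{1}{3000} \approx -0.00033333$)
$\left(T{\left(-26,-39 \right)} + 2233\right) + R = \left(- 24 \left(-39\right)^{2} + 2233\right) - \frac{1}{3000} = \left(\left(-24\right) 1521 + 2233\right) - \frac{1}{3000} = \left(-36504 + 2233\right) - \frac{1}{3000} = -34271 - \frac{1}{3000} = - \frac{102813001}{3000}$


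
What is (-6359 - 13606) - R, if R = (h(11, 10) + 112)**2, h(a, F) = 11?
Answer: -35094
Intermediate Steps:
R = 15129 (R = (11 + 112)**2 = 123**2 = 15129)
(-6359 - 13606) - R = (-6359 - 13606) - 1*15129 = -19965 - 15129 = -35094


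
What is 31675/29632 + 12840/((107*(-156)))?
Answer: 115455/385216 ≈ 0.29972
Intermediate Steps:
31675/29632 + 12840/((107*(-156))) = 31675*(1/29632) + 12840/(-16692) = 31675/29632 + 12840*(-1/16692) = 31675/29632 - 10/13 = 115455/385216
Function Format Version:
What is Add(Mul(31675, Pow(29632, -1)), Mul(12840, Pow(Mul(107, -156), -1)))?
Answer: Rational(115455, 385216) ≈ 0.29972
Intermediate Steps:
Add(Mul(31675, Pow(29632, -1)), Mul(12840, Pow(Mul(107, -156), -1))) = Add(Mul(31675, Rational(1, 29632)), Mul(12840, Pow(-16692, -1))) = Add(Rational(31675, 29632), Mul(12840, Rational(-1, 16692))) = Add(Rational(31675, 29632), Rational(-10, 13)) = Rational(115455, 385216)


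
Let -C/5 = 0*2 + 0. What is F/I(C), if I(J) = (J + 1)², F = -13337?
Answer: -13337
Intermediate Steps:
C = 0 (C = -5*(0*2 + 0) = -5*(0 + 0) = -5*0 = 0)
I(J) = (1 + J)²
F/I(C) = -13337/(1 + 0)² = -13337/(1²) = -13337/1 = -13337*1 = -13337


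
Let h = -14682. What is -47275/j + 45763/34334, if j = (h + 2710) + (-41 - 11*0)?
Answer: 2172890769/412454342 ≈ 5.2682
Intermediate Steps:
j = -12013 (j = (-14682 + 2710) + (-41 - 11*0) = -11972 + (-41 + 0) = -11972 - 41 = -12013)
-47275/j + 45763/34334 = -47275/(-12013) + 45763/34334 = -47275*(-1/12013) + 45763*(1/34334) = 47275/12013 + 45763/34334 = 2172890769/412454342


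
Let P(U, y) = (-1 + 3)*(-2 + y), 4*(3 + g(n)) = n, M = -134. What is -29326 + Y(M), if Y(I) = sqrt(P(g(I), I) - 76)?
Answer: -29326 + 2*I*sqrt(87) ≈ -29326.0 + 18.655*I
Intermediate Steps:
g(n) = -3 + n/4
P(U, y) = -4 + 2*y (P(U, y) = 2*(-2 + y) = -4 + 2*y)
Y(I) = sqrt(-80 + 2*I) (Y(I) = sqrt((-4 + 2*I) - 76) = sqrt(-80 + 2*I))
-29326 + Y(M) = -29326 + sqrt(-80 + 2*(-134)) = -29326 + sqrt(-80 - 268) = -29326 + sqrt(-348) = -29326 + 2*I*sqrt(87)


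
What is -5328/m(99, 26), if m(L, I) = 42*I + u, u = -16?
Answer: -1332/269 ≈ -4.9517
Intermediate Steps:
m(L, I) = -16 + 42*I (m(L, I) = 42*I - 16 = -16 + 42*I)
-5328/m(99, 26) = -5328/(-16 + 42*26) = -5328/(-16 + 1092) = -5328/1076 = -5328*1/1076 = -1332/269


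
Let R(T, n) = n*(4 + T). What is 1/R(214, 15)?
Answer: 1/3270 ≈ 0.00030581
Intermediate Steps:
1/R(214, 15) = 1/(15*(4 + 214)) = 1/(15*218) = 1/3270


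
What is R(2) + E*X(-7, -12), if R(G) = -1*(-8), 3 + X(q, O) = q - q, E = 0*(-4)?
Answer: 8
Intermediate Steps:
E = 0
X(q, O) = -3 (X(q, O) = -3 + (q - q) = -3 + 0 = -3)
R(G) = 8
R(2) + E*X(-7, -12) = 8 + 0*(-3) = 8 + 0 = 8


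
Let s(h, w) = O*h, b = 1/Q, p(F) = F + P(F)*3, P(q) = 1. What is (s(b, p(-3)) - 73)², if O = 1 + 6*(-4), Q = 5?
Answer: 150544/25 ≈ 6021.8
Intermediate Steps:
O = -23 (O = 1 - 24 = -23)
p(F) = 3 + F (p(F) = F + 1*3 = F + 3 = 3 + F)
b = ⅕ (b = 1/5 = ⅕ ≈ 0.20000)
s(h, w) = -23*h
(s(b, p(-3)) - 73)² = (-23*⅕ - 73)² = (-23/5 - 73)² = (-388/5)² = 150544/25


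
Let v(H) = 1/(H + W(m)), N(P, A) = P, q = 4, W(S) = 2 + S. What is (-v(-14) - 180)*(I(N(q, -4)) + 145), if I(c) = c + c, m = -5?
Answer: -27531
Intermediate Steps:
v(H) = 1/(-3 + H) (v(H) = 1/(H + (2 - 5)) = 1/(H - 3) = 1/(-3 + H))
I(c) = 2*c
(-v(-14) - 180)*(I(N(q, -4)) + 145) = (-1/(-3 - 14) - 180)*(2*4 + 145) = (-1/(-17) - 180)*(8 + 145) = (-1*(-1/17) - 180)*153 = (1/17 - 180)*153 = -3059/17*153 = -27531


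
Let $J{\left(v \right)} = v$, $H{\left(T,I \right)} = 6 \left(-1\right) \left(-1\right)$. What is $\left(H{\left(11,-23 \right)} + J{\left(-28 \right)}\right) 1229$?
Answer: $-27038$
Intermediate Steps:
$H{\left(T,I \right)} = 6$ ($H{\left(T,I \right)} = \left(-6\right) \left(-1\right) = 6$)
$\left(H{\left(11,-23 \right)} + J{\left(-28 \right)}\right) 1229 = \left(6 - 28\right) 1229 = \left(-22\right) 1229 = -27038$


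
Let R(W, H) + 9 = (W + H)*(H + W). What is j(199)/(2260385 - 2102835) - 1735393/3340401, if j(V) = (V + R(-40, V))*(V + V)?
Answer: 16794881836754/263140088775 ≈ 63.825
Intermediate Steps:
R(W, H) = -9 + (H + W)² (R(W, H) = -9 + (W + H)*(H + W) = -9 + (H + W)*(H + W) = -9 + (H + W)²)
j(V) = 2*V*(-9 + V + (-40 + V)²) (j(V) = (V + (-9 + (V - 40)²))*(V + V) = (V + (-9 + (-40 + V)²))*(2*V) = (-9 + V + (-40 + V)²)*(2*V) = 2*V*(-9 + V + (-40 + V)²))
j(199)/(2260385 - 2102835) - 1735393/3340401 = (2*199*(-9 + 199 + (-40 + 199)²))/(2260385 - 2102835) - 1735393/3340401 = (2*199*(-9 + 199 + 159²))/157550 - 1735393*1/3340401 = (2*199*(-9 + 199 + 25281))*(1/157550) - 1735393/3340401 = (2*199*25471)*(1/157550) - 1735393/3340401 = 10137458*(1/157550) - 1735393/3340401 = 5068729/78775 - 1735393/3340401 = 16794881836754/263140088775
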